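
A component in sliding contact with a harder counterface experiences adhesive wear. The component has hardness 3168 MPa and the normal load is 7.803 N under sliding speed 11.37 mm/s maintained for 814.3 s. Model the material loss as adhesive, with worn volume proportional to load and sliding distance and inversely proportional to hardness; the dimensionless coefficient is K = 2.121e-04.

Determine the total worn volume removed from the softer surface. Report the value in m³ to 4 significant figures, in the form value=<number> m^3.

value=4.837e-12 m^3

All arithmetic runs at full float precision — intermediate values appear rounded; rounded once at the end to four significant digits.
Sliding speed v = 11.37 mm/s = 0.01137 m/s. Distance L = v·t = 0.01137 m/s × 814.3 s = 9.259 m.
Hardness H = 3168 MPa = 3.168e+09 Pa.
As SI base values: W = 7.803 N, H = 3.168e+09 Pa, K = 2.121e-04.
Volume removed: V = K·W·L/H = 2.121e-04 · 7.803 · 9.259 / 3.168e+09 = 4.837e-12 m³.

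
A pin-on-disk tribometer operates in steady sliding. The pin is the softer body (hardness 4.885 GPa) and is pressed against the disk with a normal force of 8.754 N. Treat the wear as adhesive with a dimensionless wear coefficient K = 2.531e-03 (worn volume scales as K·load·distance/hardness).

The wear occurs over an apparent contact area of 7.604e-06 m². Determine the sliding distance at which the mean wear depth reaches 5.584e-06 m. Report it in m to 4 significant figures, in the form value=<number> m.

value=9.362 m

The intermediates are printed rounded. The algebra carries full float precision; rounded just once to four significant digits.
Convert: Hardness H = 4.885 GPa = 4.885e+09 Pa.
Expressed in SI base units: W = 8.754 N, H = 4.885e+09 Pa, K = 2.531e-03.
Allowed volume V_lim = h_lim·A = 5.584e-06 · 7.604e-06 = 4.246e-11 m³.
Inverting, life L = V_lim·H/(K·W) = 4.246e-11 · 4.885e+09 / (2.531e-03 · 8.754) = 9.362 m.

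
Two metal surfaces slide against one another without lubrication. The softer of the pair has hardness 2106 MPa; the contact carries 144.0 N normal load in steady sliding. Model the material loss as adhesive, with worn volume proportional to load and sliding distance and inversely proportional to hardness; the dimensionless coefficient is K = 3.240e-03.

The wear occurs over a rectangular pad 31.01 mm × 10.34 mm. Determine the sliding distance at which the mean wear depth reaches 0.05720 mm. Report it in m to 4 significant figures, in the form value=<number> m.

The computation holds full precision — quoted intermediates are rounded — one final rounding, at four significant digits.
Hardness H = 2106 MPa = 2.106e+09 Pa.
Pad sides 31.01 mm × 10.34 mm = 0.03101 m × 0.01034 m. Contact area A = 0.03101 m × 0.01034 m = 3.206e-04 m².
Depth limit h_lim = 0.05720 mm = 5.720e-05 m.
Restated in SI base units: W = 144.0 N, H = 2.106e+09 Pa, K = 3.240e-03.
Allowed volume V_lim = h_lim·A = 5.720e-05 · 3.206e-04 = 1.834e-08 m³.
So the life L = V_lim·H/(K·W) = 1.834e-08 · 2.106e+09 / (3.240e-03 · 144.0) = 82.79 m.

value=82.79 m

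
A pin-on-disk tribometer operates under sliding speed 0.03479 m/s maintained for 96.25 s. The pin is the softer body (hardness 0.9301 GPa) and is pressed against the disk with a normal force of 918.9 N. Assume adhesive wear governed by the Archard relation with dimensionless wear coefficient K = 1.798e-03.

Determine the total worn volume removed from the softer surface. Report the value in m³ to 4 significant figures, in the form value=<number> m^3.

Quoted intermediates are rounded, and each operation maintains full precision, and rounded once at the end to 4 significant figures.
Path length L = v·t = 0.03479 m/s × 96.25 s = 3.349 m.
Hardness H = 0.9301 GPa = 9.301e+08 Pa.
As SI base values: W = 918.9 N, H = 9.301e+08 Pa, K = 1.798e-03.
Worn volume V = K·W·L/H = 1.798e-03 · 918.9 · 3.349 / 9.301e+08 = 5.948e-09 m³.

value=5.948e-09 m^3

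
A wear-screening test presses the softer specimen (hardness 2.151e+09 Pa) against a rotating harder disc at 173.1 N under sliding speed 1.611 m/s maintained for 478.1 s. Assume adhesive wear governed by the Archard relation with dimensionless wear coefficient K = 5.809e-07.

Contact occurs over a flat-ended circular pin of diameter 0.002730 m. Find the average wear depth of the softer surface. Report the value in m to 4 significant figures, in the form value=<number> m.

Displayed values are rounded. Each operation runs at exact precision — a single final rounding, at 4 significant figures.
Convert: The distance L = v·t = 1.611 m/s × 478.1 s = 770.2 m.
Convert: Contact area A = π·d²/4 = π·(0.002730 m)²/4 = 5.853e-06 m².
Expressed in SI base units: W = 173.1 N, H = 2.151e+09 Pa, K = 5.809e-07.
The Archard volume V = K·W·L/H = 5.809e-07 · 173.1 · 770.2 / 2.151e+09 = 3.601e-11 m³.
Depth of wear h = V/A = 3.601e-11 / 5.853e-06 = 6.151e-06 m.

value=6.151e-06 m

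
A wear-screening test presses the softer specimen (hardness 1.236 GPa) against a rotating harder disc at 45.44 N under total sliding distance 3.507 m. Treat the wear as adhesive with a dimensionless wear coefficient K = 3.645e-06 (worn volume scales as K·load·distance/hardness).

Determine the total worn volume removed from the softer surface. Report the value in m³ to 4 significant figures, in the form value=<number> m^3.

Intermediates are shown rounded. All arithmetic carries full precision, and rounded once at the end: 4 significant figures.
Hardness H = 1.236 GPa = 1.236e+09 Pa.
Collected in SI base units: W = 45.44 N, H = 1.236e+09 Pa, K = 3.645e-06.
Archard volume V = K·W·L/H = 3.645e-06 · 45.44 · 3.507 / 1.236e+09 = 4.700e-13 m³.

value=4.700e-13 m^3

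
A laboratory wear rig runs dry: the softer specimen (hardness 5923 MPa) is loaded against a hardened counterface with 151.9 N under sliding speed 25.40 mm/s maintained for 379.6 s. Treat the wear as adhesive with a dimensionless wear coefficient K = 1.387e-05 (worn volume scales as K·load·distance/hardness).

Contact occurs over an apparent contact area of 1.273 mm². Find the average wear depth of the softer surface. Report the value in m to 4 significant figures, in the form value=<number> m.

value=2.694e-06 m

The intermediates are shown rounded. Every step maintains exact precision — one final rounding: four significant digits.
Sliding speed v = 25.40 mm/s = 0.02540 m/s. Path length L = v·t = 0.02540 m/s × 379.6 s = 9.642 m.
Hardness H = 5923 MPa = 5.923e+09 Pa.
Contact area A = 1.273 mm² = 1.273e-06 m².
Restated in SI base units: W = 151.9 N, H = 5.923e+09 Pa, K = 1.387e-05.
Wear volume V = K·W·L/H = 1.387e-05 · 151.9 · 9.642 / 5.923e+09 = 3.430e-12 m³.
Depth h = V/A = 3.430e-12 / 1.273e-06 = 2.694e-06 m.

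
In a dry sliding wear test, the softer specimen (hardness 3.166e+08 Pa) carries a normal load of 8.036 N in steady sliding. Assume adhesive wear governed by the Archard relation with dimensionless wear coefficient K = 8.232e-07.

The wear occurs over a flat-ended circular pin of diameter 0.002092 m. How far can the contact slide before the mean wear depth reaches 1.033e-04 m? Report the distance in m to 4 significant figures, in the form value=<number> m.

value=1.699e+04 m

The computation holds full precision, and the intermediates are displayed rounded. Rounded just once: 4 significant digits.
Convert: Contact area A = π·d²/4 = π·(0.002092 m)²/4 = 3.437e-06 m².
Collected in SI base units: W = 8.036 N, H = 3.166e+08 Pa, K = 8.232e-07.
Volume at the limit: V_lim = h_lim·A = 1.033e-04 · 3.437e-06 = 3.551e-10 m³.
Thus life L = V_lim·H/(K·W) = 3.551e-10 · 3.166e+08 / (8.232e-07 · 8.036) = 1.699e+04 m.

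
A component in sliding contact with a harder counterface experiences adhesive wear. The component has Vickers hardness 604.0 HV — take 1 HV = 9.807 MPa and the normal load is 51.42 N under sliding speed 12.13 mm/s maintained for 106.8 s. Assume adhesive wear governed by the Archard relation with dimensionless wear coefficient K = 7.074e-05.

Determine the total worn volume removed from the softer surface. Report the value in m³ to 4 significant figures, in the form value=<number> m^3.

Each operation holds full float precision; intermediates are printed rounded. Rounded once at the end to four significant digits.
Convert: Sliding speed v = 12.13 mm/s = 0.01213 m/s. Path length L = v·t = 0.01213 m/s × 106.8 s = 1.295 m.
Convert: Hardness H = 604.0 HV × 9.807 MPa/HV = 5923 MPa = 5.923e+09 Pa.
Restated in SI base units: W = 51.42 N, H = 5.923e+09 Pa, K = 7.074e-05.
By Archard's law, V = K·W·L/H = 7.074e-05 · 51.42 · 1.295 / 5.923e+09 = 7.955e-13 m³.

value=7.955e-13 m^3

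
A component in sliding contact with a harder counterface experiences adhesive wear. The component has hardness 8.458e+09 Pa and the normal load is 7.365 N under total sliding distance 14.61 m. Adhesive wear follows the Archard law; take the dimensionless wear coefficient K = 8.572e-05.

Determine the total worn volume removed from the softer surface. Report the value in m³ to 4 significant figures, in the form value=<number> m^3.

All working math maintains exact precision; intermediate values are displayed rounded — a lone final rounding: four significant figures.
Collected in SI base units: W = 7.365 N, H = 8.458e+09 Pa, K = 8.572e-05.
Wear volume V = K·W·L/H = 8.572e-05 · 7.365 · 14.61 / 8.458e+09 = 1.091e-12 m³.

value=1.091e-12 m^3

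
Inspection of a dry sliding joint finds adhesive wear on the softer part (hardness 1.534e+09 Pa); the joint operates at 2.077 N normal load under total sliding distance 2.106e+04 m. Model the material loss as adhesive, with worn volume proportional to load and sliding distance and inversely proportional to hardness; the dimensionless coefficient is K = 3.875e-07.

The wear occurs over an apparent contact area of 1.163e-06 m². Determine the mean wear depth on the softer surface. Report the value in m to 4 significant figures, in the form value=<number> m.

All working math holds full precision. The intermediates are shown rounded — one last rounding: four significant digits.
As SI base values: W = 2.077 N, H = 1.534e+09 Pa, K = 3.875e-07.
Wear volume V = K·W·L/H = 3.875e-07 · 2.077 · 2.106e+04 / 1.534e+09 = 1.105e-11 m³.
Mean depth h = V/A = 1.105e-11 / 1.163e-06 = 9.501e-06 m.

value=9.501e-06 m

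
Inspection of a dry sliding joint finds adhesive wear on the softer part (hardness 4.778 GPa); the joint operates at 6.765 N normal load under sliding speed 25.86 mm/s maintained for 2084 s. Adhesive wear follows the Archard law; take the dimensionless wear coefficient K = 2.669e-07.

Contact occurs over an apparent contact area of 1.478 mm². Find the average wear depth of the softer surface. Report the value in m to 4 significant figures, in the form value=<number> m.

value=1.378e-08 m

The intermediates are displayed rounded, and all working math runs at exact precision. Rounded once at the end, at 4 significant figures.
Sliding speed v = 25.86 mm/s = 0.02586 m/s. Distance L = v·t = 0.02586 m/s × 2084 s = 53.89 m.
Hardness H = 4.778 GPa = 4.778e+09 Pa.
Contact area A = 1.478 mm² = 1.478e-06 m².
Working in SI base units: W = 6.765 N, H = 4.778e+09 Pa, K = 2.669e-07.
Archard relation: V = K·W·L/H = 2.669e-07 · 6.765 · 53.89 / 4.778e+09 = 2.037e-14 m³.
Average depth h = V/A = 2.037e-14 / 1.478e-06 = 1.378e-08 m.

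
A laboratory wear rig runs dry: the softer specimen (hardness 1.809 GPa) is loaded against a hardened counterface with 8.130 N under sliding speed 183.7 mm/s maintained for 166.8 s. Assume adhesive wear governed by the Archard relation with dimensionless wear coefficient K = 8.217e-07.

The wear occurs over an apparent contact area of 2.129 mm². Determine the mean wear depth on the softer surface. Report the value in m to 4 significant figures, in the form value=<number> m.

The intermediates are displayed rounded, and the algebra carries full float precision; one last rounding, at 4 significant digits.
Sliding speed v = 183.7 mm/s = 0.1837 m/s. Path length L = v·t = 0.1837 m/s × 166.8 s = 30.64 m.
Hardness H = 1.809 GPa = 1.809e+09 Pa.
Contact area A = 2.129 mm² = 2.129e-06 m².
Restated in SI base units: W = 8.130 N, H = 1.809e+09 Pa, K = 8.217e-07.
Volume removed: V = K·W·L/H = 8.217e-07 · 8.130 · 30.64 / 1.809e+09 = 1.132e-13 m³.
Mean depth h = V/A = 1.132e-13 / 2.129e-06 = 5.315e-08 m.

value=5.315e-08 m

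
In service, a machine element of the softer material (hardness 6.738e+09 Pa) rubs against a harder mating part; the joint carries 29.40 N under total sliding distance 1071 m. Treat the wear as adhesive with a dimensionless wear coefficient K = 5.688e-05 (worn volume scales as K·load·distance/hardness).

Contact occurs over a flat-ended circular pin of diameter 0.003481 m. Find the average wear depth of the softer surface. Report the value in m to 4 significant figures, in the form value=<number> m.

value=2.793e-05 m

The intermediates are shown rounded; the computation maintains full precision. Rounded once at the end, at 4 significant digits.
Convert: Contact area A = π·d²/4 = π·(0.003481 m)²/4 = 9.517e-06 m².
Collected in SI base units: W = 29.40 N, H = 6.738e+09 Pa, K = 5.688e-05.
Archard relation: V = K·W·L/H = 5.688e-05 · 29.40 · 1071 / 6.738e+09 = 2.658e-10 m³.
Mean wear depth h = V/A = 2.658e-10 / 9.517e-06 = 2.793e-05 m.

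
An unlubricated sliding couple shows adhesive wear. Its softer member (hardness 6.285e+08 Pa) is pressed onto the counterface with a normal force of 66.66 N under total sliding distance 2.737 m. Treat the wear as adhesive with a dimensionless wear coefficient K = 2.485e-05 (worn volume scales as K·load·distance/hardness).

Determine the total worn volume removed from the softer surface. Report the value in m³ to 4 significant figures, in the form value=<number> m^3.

Each operation keeps exact precision, and intermediate values are printed rounded — rounded just once: four significant digits.
Collected in SI base units: W = 66.66 N, H = 6.285e+08 Pa, K = 2.485e-05.
Archard relation: V = K·W·L/H = 2.485e-05 · 66.66 · 2.737 / 6.285e+08 = 7.214e-12 m³.

value=7.214e-12 m^3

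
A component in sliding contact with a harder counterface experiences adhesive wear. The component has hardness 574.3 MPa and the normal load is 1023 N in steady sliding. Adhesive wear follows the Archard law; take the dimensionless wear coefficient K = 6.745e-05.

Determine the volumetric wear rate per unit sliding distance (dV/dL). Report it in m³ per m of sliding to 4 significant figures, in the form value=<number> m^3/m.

All working math holds exact precision; displayed values are rounded — one last rounding, at four significant figures.
Hardness H = 574.3 MPa = 5.743e+08 Pa.
Working in SI base units: W = 1023 N, H = 5.743e+08 Pa, K = 6.745e-05.
Rate of wear dV/dL = K·W/H — distance-free: 6.745e-05 · 1023 / 5.743e+08 = 1.201e-10 m³/m.

value=1.201e-10 m^3/m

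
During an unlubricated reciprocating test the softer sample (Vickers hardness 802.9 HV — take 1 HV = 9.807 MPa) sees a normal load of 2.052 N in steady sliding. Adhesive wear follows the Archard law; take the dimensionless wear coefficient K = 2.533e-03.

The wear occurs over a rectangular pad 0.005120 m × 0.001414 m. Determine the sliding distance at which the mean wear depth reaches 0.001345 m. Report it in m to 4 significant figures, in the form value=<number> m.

The computation maintains full float precision. The intermediates are printed rounded, and one last rounding to 4 significant figures.
Convert: Hardness H = 802.9 HV × 9.807 MPa/HV = 7874 MPa = 7.874e+09 Pa.
Convert: Contact area A = 0.005120 m × 0.001414 m = 7.240e-06 m².
Expressed in SI base units: W = 2.052 N, H = 7.874e+09 Pa, K = 2.533e-03.
Allowed volume V_lim = h_lim·A = 0.001345 · 7.240e-06 = 9.737e-09 m³.
Thus life L = V_lim·H/(K·W) = 9.737e-09 · 7.874e+09 / (2.533e-03 · 2.052) = 1.475e+04 m.

value=1.475e+04 m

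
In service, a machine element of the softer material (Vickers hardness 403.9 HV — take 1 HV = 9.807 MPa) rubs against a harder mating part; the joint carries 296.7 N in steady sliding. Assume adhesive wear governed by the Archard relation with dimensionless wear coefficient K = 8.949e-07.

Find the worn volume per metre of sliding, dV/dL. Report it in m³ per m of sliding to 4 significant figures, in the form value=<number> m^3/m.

value=6.703e-14 m^3/m

The algebra runs at full float precision. The intermediates are shown rounded; rounded once at the end to four significant figures.
Convert: Hardness H = 403.9 HV × 9.807 MPa/HV = 3961 MPa = 3.961e+09 Pa.
Working in SI base units: W = 296.7 N, H = 3.961e+09 Pa, K = 8.949e-07.
Rate of wear dV/dL = K·W/H, per unit distance: 8.949e-07 · 296.7 / 3.961e+09 = 6.703e-14 m³/m.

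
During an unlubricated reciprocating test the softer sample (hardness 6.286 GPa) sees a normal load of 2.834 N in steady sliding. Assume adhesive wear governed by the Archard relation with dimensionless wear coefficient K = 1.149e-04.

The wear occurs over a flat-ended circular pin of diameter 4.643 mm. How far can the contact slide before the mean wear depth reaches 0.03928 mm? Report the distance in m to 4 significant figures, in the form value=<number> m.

The algebra holds full precision — the intermediates are displayed rounded; one final rounding, at four significant figures.
Hardness H = 6.286 GPa = 6.286e+09 Pa.
Pin diameter d = 4.643 mm = 0.004643 m. Contact area A = π·d²/4 = π·(0.004643 m)²/4 = 1.693e-05 m².
Depth limit h_lim = 0.03928 mm = 3.928e-05 m.
Expressed in SI base units: W = 2.834 N, H = 6.286e+09 Pa, K = 1.149e-04.
Allowed volume V_lim = h_lim·A = 3.928e-05 · 1.693e-05 = 6.651e-10 m³.
Sliding life L = V_lim·H/(K·W) = 6.651e-10 · 6.286e+09 / (1.149e-04 · 2.834) = 1.284e+04 m.

value=1.284e+04 m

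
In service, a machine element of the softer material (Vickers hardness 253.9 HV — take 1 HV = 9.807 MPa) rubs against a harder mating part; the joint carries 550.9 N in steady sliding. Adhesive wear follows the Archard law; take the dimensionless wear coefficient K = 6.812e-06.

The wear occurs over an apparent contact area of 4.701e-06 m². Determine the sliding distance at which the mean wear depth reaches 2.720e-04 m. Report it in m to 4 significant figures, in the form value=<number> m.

All working math keeps exact precision; intermediate values are displayed rounded — a lone final rounding, at four significant digits.
Convert: Hardness H = 253.9 HV × 9.807 MPa/HV = 2490 MPa = 2.490e+09 Pa.
Working in SI base units: W = 550.9 N, H = 2.490e+09 Pa, K = 6.812e-06.
Wearable volume V_lim = h_lim·A = 2.720e-04 · 4.701e-06 = 1.279e-09 m³.
Life L = V_lim·H/(K·W) = 1.279e-09 · 2.490e+09 / (6.812e-06 · 550.9) = 848.4 m.

value=848.4 m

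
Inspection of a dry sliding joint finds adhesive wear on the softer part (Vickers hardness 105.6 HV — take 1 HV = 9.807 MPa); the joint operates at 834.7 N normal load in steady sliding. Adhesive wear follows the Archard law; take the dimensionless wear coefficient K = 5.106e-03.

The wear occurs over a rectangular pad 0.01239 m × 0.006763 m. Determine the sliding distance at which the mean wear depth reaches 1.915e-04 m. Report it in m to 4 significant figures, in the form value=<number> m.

Every step keeps full precision — intermediate values are displayed rounded, and rounded just once to 4 significant figures.
Convert: Hardness H = 105.6 HV × 9.807 MPa/HV = 1036 MPa = 1.036e+09 Pa.
Convert: Contact area A = 0.01239 m × 0.006763 m = 8.379e-05 m².
In SI base units, W = 834.7 N, H = 1.036e+09 Pa, K = 5.106e-03.
Permissible volume V_lim = h_lim·A = 1.915e-04 · 8.379e-05 = 1.605e-08 m³.
Life L = V_lim·H/(K·W) = 1.605e-08 · 1.036e+09 / (5.106e-03 · 834.7) = 3.899 m.

value=3.899 m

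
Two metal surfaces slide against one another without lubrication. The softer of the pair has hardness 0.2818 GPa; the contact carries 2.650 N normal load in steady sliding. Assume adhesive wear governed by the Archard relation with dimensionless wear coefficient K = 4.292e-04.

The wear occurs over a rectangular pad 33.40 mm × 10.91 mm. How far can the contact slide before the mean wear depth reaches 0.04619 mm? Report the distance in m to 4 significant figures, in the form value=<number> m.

Intermediates are displayed rounded. Each operation runs at exact precision, and a single final rounding: four significant figures.
Convert: Hardness H = 0.2818 GPa = 2.818e+08 Pa.
Convert: Pad sides 33.40 mm × 10.91 mm = 0.03340 m × 0.01091 m. Contact area A = 0.03340 m × 0.01091 m = 3.644e-04 m².
Convert: Depth limit h_lim = 0.04619 mm = 4.619e-05 m.
Expressed in SI base units: W = 2.650 N, H = 2.818e+08 Pa, K = 4.292e-04.
Wearable volume V_lim = h_lim·A = 4.619e-05 · 3.644e-04 = 1.683e-08 m³.
Life L = V_lim·H/(K·W) = 1.683e-08 · 2.818e+08 / (4.292e-04 · 2.650) = 4170 m.

value=4170 m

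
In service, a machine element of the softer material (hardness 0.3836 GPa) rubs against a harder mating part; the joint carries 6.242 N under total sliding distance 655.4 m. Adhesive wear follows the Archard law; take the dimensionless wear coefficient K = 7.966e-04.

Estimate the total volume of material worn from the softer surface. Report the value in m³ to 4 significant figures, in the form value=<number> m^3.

value=8.496e-09 m^3

The intermediates are printed rounded. The algebra carries exact precision. Rounded just once to 4 significant digits.
Hardness H = 0.3836 GPa = 3.836e+08 Pa.
Working in SI base units: W = 6.242 N, H = 3.836e+08 Pa, K = 7.966e-04.
Apply Archard: V = K·W·L/H = 7.966e-04 · 6.242 · 655.4 / 3.836e+08 = 8.496e-09 m³.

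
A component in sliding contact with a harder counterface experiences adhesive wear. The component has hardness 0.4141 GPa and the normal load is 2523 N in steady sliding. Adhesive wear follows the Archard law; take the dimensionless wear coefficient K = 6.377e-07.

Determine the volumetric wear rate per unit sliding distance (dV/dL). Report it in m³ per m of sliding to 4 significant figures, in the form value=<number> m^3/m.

Quoted intermediates are rounded, and each operation holds full float precision, and rounded just once to four significant figures.
Convert: Hardness H = 0.4141 GPa = 4.141e+08 Pa.
Expressed in SI base units: W = 2523 N, H = 4.141e+08 Pa, K = 6.377e-07.
Rate of wear dV/dL = K·W/H, so: 6.377e-07 · 2523 / 4.141e+08 = 3.885e-12 m³/m.

value=3.885e-12 m^3/m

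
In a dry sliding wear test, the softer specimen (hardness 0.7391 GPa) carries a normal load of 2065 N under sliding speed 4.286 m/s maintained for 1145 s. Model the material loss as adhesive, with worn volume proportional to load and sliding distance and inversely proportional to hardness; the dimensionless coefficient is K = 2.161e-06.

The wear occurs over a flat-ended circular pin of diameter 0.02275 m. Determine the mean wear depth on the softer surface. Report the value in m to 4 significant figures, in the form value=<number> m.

Intermediates are printed rounded — all arithmetic keeps exact precision, and one last rounding to four significant digits.
Convert: The distance L = v·t = 4.286 m/s × 1145 s = 4907 m.
Convert: Hardness H = 0.7391 GPa = 7.391e+08 Pa.
Convert: Contact area A = π·d²/4 = π·(0.02275 m)²/4 = 4.065e-04 m².
Working in SI base units: W = 2065 N, H = 7.391e+08 Pa, K = 2.161e-06.
Apply Archard: V = K·W·L/H = 2.161e-06 · 2065 · 4907 / 7.391e+08 = 2.963e-08 m³.
Mean depth h = V/A = 2.963e-08 / 4.065e-04 = 7.289e-05 m.

value=7.289e-05 m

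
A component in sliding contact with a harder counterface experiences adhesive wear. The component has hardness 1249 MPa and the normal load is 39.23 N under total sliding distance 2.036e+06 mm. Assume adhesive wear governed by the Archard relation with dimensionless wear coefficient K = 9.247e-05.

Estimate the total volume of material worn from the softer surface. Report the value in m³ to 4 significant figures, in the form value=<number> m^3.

value=5.913e-09 m^3

The intermediates appear rounded; all arithmetic carries full precision — rounded once at the end to 4 significant digits.
Distance covered L = 2.036e+06 mm = 2036 m.
Hardness H = 1249 MPa = 1.249e+09 Pa.
In SI base units, W = 39.23 N, H = 1.249e+09 Pa, K = 9.247e-05.
Volume removed: V = K·W·L/H = 9.247e-05 · 39.23 · 2036 / 1.249e+09 = 5.913e-09 m³.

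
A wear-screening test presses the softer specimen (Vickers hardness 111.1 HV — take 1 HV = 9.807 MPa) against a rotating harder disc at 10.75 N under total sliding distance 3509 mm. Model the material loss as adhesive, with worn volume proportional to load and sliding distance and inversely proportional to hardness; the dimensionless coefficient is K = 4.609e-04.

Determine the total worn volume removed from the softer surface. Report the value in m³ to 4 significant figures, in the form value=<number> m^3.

Intermediates are printed rounded; the algebra keeps full float precision. Rounded just once, at 4 significant digits.
Distance L = 3509 mm = 3.509 m.
Hardness H = 111.1 HV × 9.807 MPa/HV = 1090 MPa = 1.090e+09 Pa.
Expressed in SI base units: W = 10.75 N, H = 1.090e+09 Pa, K = 4.609e-04.
By Archard's law, V = K·W·L/H = 4.609e-04 · 10.75 · 3.509 / 1.090e+09 = 1.596e-11 m³.

value=1.596e-11 m^3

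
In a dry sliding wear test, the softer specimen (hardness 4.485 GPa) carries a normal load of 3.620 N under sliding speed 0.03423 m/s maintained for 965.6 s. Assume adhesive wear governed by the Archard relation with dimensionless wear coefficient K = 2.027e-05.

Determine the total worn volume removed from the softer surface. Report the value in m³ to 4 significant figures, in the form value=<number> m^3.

All working math holds full precision — intermediate values are printed rounded — rounded just once to 4 significant figures.
Convert: Distance covered L = v·t = 0.03423 m/s × 965.6 s = 33.05 m.
Convert: Hardness H = 4.485 GPa = 4.485e+09 Pa.
In SI base units, W = 3.620 N, H = 4.485e+09 Pa, K = 2.027e-05.
Apply Archard: V = K·W·L/H = 2.027e-05 · 3.620 · 33.05 / 4.485e+09 = 5.408e-13 m³.

value=5.408e-13 m^3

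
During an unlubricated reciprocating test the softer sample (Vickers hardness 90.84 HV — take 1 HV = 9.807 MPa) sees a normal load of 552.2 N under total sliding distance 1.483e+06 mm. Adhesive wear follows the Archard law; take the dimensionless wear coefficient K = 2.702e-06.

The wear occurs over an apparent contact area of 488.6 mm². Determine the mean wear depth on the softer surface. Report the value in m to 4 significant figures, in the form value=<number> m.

value=5.083e-06 m

Shown intermediates are rounded. All working math runs at full precision, and one final rounding: four significant digits.
Distance covered L = 1.483e+06 mm = 1483 m.
Hardness H = 90.84 HV × 9.807 MPa/HV = 890.9 MPa = 8.909e+08 Pa.
Contact area A = 488.6 mm² = 4.886e-04 m².
As SI base values: W = 552.2 N, H = 8.909e+08 Pa, K = 2.702e-06.
Apply Archard: V = K·W·L/H = 2.702e-06 · 552.2 · 1483 / 8.909e+08 = 2.484e-09 m³.
Depth h = V/A = 2.484e-09 / 4.886e-04 = 5.083e-06 m.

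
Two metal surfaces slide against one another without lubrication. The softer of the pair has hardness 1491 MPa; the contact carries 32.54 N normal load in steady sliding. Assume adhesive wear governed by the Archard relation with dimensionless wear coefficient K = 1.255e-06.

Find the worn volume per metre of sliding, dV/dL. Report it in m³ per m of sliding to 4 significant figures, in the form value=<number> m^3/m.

The intermediates are shown rounded, and every step keeps full float precision. Rounded just once, at four significant digits.
Hardness H = 1491 MPa = 1.491e+09 Pa.
Working in SI base units: W = 32.54 N, H = 1.491e+09 Pa, K = 1.255e-06.
Rate of wear dV/dL = K·W/H, so: 1.255e-06 · 32.54 / 1.491e+09 = 2.739e-14 m³/m.

value=2.739e-14 m^3/m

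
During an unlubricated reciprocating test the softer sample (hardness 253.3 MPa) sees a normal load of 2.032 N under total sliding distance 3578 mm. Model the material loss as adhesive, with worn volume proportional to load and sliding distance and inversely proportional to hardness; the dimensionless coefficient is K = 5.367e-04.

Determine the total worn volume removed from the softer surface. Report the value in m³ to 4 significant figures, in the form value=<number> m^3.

value=1.540e-11 m^3

Intermediate values are displayed rounded — the algebra holds exact precision — rounded just once: 4 significant digits.
Convert: Distance L = 3578 mm = 3.578 m.
Convert: Hardness H = 253.3 MPa = 2.533e+08 Pa.
Expressed in SI base units: W = 2.032 N, H = 2.533e+08 Pa, K = 5.367e-04.
Archard relation: V = K·W·L/H = 5.367e-04 · 2.032 · 3.578 / 2.533e+08 = 1.540e-11 m³.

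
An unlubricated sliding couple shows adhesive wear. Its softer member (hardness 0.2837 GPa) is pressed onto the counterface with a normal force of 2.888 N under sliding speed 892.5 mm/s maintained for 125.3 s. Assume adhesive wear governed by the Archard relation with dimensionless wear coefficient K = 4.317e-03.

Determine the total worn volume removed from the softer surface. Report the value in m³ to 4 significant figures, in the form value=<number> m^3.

Printed values are rounded; each operation maintains exact precision; a lone final rounding: 4 significant figures.
Sliding speed v = 892.5 mm/s = 0.8925 m/s. The distance L = v·t = 0.8925 m/s × 125.3 s = 111.8 m.
Hardness H = 0.2837 GPa = 2.837e+08 Pa.
Restated in SI base units: W = 2.888 N, H = 2.837e+08 Pa, K = 4.317e-03.
Worn volume V = K·W·L/H = 4.317e-03 · 2.888 · 111.8 / 2.837e+08 = 4.914e-09 m³.

value=4.914e-09 m^3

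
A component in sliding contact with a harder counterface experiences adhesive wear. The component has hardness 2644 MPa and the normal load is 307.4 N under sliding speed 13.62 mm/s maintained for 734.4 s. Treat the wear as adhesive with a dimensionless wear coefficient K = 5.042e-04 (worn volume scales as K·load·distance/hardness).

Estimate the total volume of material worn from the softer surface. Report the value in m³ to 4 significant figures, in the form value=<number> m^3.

Printed values are rounded. All arithmetic holds exact precision. Rounded once at the end to 4 significant digits.
Sliding speed v = 13.62 mm/s = 0.01362 m/s. Distance L = v·t = 0.01362 m/s × 734.4 s = 10.00 m.
Hardness H = 2644 MPa = 2.644e+09 Pa.
Expressed in SI base units: W = 307.4 N, H = 2.644e+09 Pa, K = 5.042e-04.
Worn volume V = K·W·L/H = 5.042e-04 · 307.4 · 10.00 / 2.644e+09 = 5.863e-10 m³.

value=5.863e-10 m^3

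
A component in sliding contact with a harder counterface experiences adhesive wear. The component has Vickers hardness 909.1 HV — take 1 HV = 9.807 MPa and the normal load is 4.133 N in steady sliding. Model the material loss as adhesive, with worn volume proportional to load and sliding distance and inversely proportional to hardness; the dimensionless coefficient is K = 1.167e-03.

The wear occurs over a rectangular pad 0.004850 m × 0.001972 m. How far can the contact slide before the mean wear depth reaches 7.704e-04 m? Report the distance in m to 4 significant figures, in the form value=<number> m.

value=1.362e+04 m

Intermediate values are printed rounded, and every step keeps exact precision; rounded just once to 4 significant figures.
Hardness H = 909.1 HV × 9.807 MPa/HV = 8916 MPa = 8.916e+09 Pa.
Contact area A = 0.004850 m × 0.001972 m = 9.564e-06 m².
In SI base units, W = 4.133 N, H = 8.916e+09 Pa, K = 1.167e-03.
Allowed volume V_lim = h_lim·A = 7.704e-04 · 9.564e-06 = 7.368e-09 m³.
So the life L = V_lim·H/(K·W) = 7.368e-09 · 8.916e+09 / (1.167e-03 · 4.133) = 1.362e+04 m.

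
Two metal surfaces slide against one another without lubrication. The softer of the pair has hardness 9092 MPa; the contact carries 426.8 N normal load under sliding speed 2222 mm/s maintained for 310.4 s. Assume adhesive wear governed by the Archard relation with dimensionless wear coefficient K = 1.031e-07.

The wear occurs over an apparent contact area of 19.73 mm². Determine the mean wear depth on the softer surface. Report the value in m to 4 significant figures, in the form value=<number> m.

value=1.692e-07 m

Intermediates appear rounded, and every step holds full float precision. Rounded just once, at four significant digits.
Sliding speed v = 2222 mm/s = 2.222 m/s. The distance L = v·t = 2.222 m/s × 310.4 s = 689.7 m.
Hardness H = 9092 MPa = 9.092e+09 Pa.
Contact area A = 19.73 mm² = 1.973e-05 m².
As SI base values: W = 426.8 N, H = 9.092e+09 Pa, K = 1.031e-07.
Archard volume V = K·W·L/H = 1.031e-07 · 426.8 · 689.7 / 9.092e+09 = 3.338e-12 m³.
Depth of wear h = V/A = 3.338e-12 / 1.973e-05 = 1.692e-07 m.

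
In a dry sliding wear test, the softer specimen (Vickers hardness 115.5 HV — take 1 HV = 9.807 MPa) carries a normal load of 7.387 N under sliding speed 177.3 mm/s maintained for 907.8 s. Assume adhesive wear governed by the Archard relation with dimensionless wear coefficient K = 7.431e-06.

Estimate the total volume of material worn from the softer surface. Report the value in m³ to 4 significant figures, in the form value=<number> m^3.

Intermediates are shown rounded, and each operation keeps full precision, and one final rounding, at four significant digits.
Convert: Sliding speed v = 177.3 mm/s = 0.1773 m/s. Total distance L = v·t = 0.1773 m/s × 907.8 s = 161.0 m.
Convert: Hardness H = 115.5 HV × 9.807 MPa/HV = 1133 MPa = 1.133e+09 Pa.
Working in SI base units: W = 7.387 N, H = 1.133e+09 Pa, K = 7.431e-06.
Archard volume V = K·W·L/H = 7.431e-06 · 7.387 · 161.0 / 1.133e+09 = 7.800e-12 m³.

value=7.800e-12 m^3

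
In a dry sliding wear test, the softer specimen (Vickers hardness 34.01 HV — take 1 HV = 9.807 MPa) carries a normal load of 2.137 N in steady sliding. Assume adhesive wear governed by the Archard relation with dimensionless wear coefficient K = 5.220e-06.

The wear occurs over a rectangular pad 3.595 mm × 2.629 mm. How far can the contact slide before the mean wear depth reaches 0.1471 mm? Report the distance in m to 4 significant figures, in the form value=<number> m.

All arithmetic keeps exact precision, and intermediate values appear rounded. Rounded once at the end, at 4 significant figures.
Convert: Hardness H = 34.01 HV × 9.807 MPa/HV = 333.5 MPa = 3.335e+08 Pa.
Convert: Pad sides 3.595 mm × 2.629 mm = 0.003595 m × 0.002629 m. Contact area A = 0.003595 m × 0.002629 m = 9.451e-06 m².
Convert: Depth limit h_lim = 0.1471 mm = 1.471e-04 m.
In SI base units, W = 2.137 N, H = 3.335e+08 Pa, K = 5.220e-06.
Limit volume V_lim = h_lim·A = 1.471e-04 · 9.451e-06 = 1.390e-09 m³.
Inverting, life L = V_lim·H/(K·W) = 1.390e-09 · 3.335e+08 / (5.220e-06 · 2.137) = 4.157e+04 m.

value=4.157e+04 m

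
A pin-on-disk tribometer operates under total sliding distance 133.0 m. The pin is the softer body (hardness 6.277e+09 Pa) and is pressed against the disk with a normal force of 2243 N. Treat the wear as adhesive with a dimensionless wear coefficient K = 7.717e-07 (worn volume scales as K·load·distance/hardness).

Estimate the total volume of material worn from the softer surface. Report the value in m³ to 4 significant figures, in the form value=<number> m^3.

Printed values are rounded, and the computation maintains full precision — a single final rounding: four significant figures.
Collected in SI base units: W = 2243 N, H = 6.277e+09 Pa, K = 7.717e-07.
Archard relation: V = K·W·L/H = 7.717e-07 · 2243 · 133.0 / 6.277e+09 = 3.668e-11 m³.

value=3.668e-11 m^3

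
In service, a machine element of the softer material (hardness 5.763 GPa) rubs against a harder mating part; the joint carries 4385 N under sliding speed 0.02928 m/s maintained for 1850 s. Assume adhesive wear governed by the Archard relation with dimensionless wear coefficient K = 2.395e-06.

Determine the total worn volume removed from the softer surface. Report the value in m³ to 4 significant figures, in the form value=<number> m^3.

value=9.871e-11 m^3

Each operation carries full precision — the intermediates are displayed rounded. Rounded once at the end: 4 significant figures.
Convert: Distance covered L = v·t = 0.02928 m/s × 1850 s = 54.17 m.
Convert: Hardness H = 5.763 GPa = 5.763e+09 Pa.
In SI base units: W = 4385 N, H = 5.763e+09 Pa, K = 2.395e-06.
By Archard's law, V = K·W·L/H = 2.395e-06 · 4385 · 54.17 / 5.763e+09 = 9.871e-11 m³.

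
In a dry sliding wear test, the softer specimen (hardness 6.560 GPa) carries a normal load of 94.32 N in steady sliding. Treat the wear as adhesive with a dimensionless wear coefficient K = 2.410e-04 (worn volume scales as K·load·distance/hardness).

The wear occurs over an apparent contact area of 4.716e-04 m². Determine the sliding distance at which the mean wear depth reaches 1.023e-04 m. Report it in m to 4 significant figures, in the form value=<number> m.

Intermediates appear rounded, and every step runs at full float precision; a lone final rounding: 4 significant digits.
Hardness H = 6.560 GPa = 6.560e+09 Pa.
SI base units throughout: W = 94.32 N, H = 6.560e+09 Pa, K = 2.410e-04.
Allowed volume V_lim = h_lim·A = 1.023e-04 · 4.716e-04 = 4.824e-08 m³.
So the life L = V_lim·H/(K·W) = 4.824e-08 · 6.560e+09 / (2.410e-04 · 94.32) = 1.392e+04 m.

value=1.392e+04 m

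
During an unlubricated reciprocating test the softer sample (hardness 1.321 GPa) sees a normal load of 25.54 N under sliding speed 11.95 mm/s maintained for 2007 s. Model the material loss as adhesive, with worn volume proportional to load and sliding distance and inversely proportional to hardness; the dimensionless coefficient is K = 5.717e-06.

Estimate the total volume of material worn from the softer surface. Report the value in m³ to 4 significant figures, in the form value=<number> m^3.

value=2.651e-12 m^3

Every step carries full float precision, and intermediates are displayed rounded. Rounded just once, at four significant figures.
Convert: Sliding speed v = 11.95 mm/s = 0.01195 m/s. Sliding distance L = v·t = 0.01195 m/s × 2007 s = 23.98 m.
Convert: Hardness H = 1.321 GPa = 1.321e+09 Pa.
Expressed in SI base units: W = 25.54 N, H = 1.321e+09 Pa, K = 5.717e-06.
Wear volume V = K·W·L/H = 5.717e-06 · 25.54 · 23.98 / 1.321e+09 = 2.651e-12 m³.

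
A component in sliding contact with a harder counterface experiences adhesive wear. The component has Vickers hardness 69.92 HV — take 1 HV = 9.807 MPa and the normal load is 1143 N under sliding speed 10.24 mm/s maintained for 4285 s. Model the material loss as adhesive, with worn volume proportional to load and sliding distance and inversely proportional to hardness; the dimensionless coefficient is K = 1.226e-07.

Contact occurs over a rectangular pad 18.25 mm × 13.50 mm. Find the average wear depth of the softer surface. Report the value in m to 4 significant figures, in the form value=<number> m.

The intermediates are shown rounded, and the algebra runs at exact precision; one final rounding to four significant digits.
Sliding speed v = 10.24 mm/s = 0.01024 m/s. Path length L = v·t = 0.01024 m/s × 4285 s = 43.88 m.
Hardness H = 69.92 HV × 9.807 MPa/HV = 685.7 MPa = 6.857e+08 Pa.
Pad sides 18.25 mm × 13.50 mm = 0.01825 m × 0.01350 m. Contact area A = 0.01825 m × 0.01350 m = 2.464e-04 m².
Working in SI base units: W = 1143 N, H = 6.857e+08 Pa, K = 1.226e-07.
Wear volume V = K·W·L/H = 1.226e-07 · 1143 · 43.88 / 6.857e+08 = 8.967e-12 m³.
Average depth h = V/A = 8.967e-12 / 2.464e-04 = 3.640e-08 m.

value=3.640e-08 m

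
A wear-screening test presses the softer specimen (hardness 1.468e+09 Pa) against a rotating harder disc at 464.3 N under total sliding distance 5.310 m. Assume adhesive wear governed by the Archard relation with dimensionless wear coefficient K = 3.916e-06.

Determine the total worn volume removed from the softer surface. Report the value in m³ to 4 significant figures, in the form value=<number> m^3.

The computation carries exact precision — displayed values are rounded. Rounded once at the end to four significant figures.
As SI base values: W = 464.3 N, H = 1.468e+09 Pa, K = 3.916e-06.
By Archard's law, V = K·W·L/H = 3.916e-06 · 464.3 · 5.310 / 1.468e+09 = 6.577e-12 m³.

value=6.577e-12 m^3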